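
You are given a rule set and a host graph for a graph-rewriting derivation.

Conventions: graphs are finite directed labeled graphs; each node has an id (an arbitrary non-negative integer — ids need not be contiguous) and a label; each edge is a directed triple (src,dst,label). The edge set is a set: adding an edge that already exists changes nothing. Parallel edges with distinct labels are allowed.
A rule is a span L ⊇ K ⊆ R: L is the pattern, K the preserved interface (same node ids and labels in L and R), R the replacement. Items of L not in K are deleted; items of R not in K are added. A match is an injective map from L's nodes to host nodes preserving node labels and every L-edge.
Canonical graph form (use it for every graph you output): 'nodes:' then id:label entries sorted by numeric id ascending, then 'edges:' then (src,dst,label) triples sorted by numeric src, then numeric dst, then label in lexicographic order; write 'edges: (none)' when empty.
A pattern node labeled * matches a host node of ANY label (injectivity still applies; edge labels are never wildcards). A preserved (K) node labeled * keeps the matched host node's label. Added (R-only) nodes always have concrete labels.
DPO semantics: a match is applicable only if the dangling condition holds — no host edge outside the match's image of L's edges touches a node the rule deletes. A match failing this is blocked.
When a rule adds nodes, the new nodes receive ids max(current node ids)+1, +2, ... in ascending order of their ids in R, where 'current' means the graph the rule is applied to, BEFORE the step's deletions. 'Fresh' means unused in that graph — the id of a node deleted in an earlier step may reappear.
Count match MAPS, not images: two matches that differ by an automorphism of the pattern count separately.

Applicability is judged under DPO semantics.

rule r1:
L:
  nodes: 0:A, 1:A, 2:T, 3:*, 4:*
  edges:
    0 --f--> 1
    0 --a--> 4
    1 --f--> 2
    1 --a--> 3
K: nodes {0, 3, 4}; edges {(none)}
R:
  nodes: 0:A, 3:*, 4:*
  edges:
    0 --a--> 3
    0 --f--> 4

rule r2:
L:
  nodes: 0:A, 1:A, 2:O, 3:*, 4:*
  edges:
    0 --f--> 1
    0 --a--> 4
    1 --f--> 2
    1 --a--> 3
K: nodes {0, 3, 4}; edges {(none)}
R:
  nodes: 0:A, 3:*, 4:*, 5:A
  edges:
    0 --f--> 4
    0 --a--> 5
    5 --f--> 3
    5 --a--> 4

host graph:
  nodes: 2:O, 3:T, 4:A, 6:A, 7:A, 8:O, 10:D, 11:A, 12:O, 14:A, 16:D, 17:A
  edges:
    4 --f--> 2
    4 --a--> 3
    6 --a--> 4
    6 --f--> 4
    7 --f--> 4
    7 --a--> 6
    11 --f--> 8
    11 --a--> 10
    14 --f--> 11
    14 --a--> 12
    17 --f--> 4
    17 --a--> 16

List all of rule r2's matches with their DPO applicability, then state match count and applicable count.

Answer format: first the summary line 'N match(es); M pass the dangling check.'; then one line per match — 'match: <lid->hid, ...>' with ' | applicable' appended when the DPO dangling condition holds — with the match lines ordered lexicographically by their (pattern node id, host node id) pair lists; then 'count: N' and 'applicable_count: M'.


3 match(es); 1 pass the dangling check.
match: 0->7, 1->4, 2->2, 3->3, 4->6
match: 0->14, 1->11, 2->8, 3->10, 4->12 | applicable
match: 0->17, 1->4, 2->2, 3->3, 4->16
count: 3
applicable_count: 1


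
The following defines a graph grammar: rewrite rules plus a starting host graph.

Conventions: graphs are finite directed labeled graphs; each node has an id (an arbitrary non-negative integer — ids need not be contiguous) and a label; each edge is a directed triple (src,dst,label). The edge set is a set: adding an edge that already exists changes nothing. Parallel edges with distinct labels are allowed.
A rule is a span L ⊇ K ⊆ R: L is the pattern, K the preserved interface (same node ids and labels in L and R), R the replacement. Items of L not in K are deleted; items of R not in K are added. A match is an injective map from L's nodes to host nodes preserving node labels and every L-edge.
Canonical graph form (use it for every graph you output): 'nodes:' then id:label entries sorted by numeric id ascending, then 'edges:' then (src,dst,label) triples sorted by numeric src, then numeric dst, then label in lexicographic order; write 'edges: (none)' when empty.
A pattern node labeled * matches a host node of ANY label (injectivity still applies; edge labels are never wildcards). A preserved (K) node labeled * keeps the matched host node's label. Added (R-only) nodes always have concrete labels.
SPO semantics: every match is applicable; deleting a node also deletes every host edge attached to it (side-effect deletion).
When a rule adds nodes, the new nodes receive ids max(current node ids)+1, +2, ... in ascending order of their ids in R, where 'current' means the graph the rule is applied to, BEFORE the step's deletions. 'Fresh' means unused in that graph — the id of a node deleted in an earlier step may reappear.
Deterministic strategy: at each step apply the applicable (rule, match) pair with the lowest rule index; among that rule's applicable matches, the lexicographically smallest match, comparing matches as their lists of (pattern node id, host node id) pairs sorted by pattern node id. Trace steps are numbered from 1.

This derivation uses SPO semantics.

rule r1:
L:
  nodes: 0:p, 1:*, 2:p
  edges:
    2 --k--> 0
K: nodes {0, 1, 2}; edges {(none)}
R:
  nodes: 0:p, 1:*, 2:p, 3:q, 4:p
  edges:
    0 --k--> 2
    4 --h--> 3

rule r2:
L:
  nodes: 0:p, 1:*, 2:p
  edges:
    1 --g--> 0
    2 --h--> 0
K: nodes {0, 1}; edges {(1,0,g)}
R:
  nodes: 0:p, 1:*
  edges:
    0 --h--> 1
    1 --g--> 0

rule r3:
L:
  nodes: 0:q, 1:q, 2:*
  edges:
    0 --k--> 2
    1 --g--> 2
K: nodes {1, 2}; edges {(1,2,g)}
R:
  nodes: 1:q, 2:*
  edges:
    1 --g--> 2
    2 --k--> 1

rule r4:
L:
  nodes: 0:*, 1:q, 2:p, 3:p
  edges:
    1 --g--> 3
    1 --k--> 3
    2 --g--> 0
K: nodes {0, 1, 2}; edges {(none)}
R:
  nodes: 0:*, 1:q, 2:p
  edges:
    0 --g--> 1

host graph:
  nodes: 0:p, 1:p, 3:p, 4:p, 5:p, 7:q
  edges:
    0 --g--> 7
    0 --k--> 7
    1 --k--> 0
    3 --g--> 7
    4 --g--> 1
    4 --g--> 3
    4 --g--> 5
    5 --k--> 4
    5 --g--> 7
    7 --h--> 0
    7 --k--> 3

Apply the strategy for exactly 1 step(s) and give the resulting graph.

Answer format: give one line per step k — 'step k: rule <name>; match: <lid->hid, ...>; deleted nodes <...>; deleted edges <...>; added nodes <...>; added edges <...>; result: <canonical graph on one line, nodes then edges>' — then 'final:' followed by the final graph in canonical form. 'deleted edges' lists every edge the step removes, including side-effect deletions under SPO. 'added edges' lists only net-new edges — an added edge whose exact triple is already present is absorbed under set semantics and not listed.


step 1: rule r1; match: 0->0, 1->3, 2->1; deleted nodes (none); deleted edges (1,0,k); added nodes 8, 9; added edges (0,1,k); (9,8,h); result: nodes: 0:p, 1:p, 3:p, 4:p, 5:p, 7:q, 8:q, 9:p edges: (0,1,k); (0,7,g); (0,7,k); (3,7,g); (4,1,g); (4,3,g); (4,5,g); (5,4,k); (5,7,g); (7,0,h); (7,3,k); (9,8,h)
final:
nodes: 0:p, 1:p, 3:p, 4:p, 5:p, 7:q, 8:q, 9:p
edges: (0,1,k); (0,7,g); (0,7,k); (3,7,g); (4,1,g); (4,3,g); (4,5,g); (5,4,k); (5,7,g); (7,0,h); (7,3,k); (9,8,h)


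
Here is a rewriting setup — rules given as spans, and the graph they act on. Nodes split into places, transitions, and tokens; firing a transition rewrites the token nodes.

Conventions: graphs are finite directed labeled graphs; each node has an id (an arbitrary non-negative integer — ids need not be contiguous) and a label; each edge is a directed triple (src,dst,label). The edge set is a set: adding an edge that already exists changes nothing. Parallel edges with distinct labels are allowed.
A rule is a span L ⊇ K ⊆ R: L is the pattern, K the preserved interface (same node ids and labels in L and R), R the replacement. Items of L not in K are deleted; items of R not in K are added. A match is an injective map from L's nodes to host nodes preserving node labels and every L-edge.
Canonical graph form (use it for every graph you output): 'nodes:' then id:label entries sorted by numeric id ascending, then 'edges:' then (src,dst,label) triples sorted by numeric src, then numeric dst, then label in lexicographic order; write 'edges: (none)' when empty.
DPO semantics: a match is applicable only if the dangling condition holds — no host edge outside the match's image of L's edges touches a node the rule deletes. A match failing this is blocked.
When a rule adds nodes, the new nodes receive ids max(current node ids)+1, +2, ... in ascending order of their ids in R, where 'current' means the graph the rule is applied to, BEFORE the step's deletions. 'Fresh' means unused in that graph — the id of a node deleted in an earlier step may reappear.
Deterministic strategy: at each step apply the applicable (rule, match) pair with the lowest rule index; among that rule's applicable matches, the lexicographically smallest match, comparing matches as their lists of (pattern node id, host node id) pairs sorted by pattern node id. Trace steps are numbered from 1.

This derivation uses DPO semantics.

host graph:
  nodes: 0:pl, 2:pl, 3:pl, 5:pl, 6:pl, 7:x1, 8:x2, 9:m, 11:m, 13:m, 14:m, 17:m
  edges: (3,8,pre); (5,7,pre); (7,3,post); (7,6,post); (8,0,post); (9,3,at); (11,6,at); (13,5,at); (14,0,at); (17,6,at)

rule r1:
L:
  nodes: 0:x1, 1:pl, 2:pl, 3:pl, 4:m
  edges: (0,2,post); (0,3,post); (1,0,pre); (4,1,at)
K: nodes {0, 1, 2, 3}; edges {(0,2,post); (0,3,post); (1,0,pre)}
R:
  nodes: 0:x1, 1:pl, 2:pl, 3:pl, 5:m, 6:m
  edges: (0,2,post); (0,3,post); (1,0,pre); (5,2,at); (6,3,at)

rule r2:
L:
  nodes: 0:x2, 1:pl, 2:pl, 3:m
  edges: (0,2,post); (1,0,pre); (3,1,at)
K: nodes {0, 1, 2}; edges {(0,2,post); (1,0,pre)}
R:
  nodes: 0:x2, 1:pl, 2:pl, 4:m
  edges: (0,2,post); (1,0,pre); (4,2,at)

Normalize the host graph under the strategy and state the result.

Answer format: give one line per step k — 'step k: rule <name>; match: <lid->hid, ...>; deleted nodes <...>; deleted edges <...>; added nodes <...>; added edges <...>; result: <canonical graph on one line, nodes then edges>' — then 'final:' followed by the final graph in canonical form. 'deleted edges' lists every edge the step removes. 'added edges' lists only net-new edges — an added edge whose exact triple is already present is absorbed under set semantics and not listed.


step 1: rule r1; match: 0->7, 1->5, 2->3, 3->6, 4->13; deleted nodes 13; deleted edges (13,5,at); added nodes 18, 19; added edges (18,3,at); (19,6,at); result: nodes: 0:pl, 2:pl, 3:pl, 5:pl, 6:pl, 7:x1, 8:x2, 9:m, 11:m, 14:m, 17:m, 18:m, 19:m edges: (3,8,pre); (5,7,pre); (7,3,post); (7,6,post); (8,0,post); (9,3,at); (11,6,at); (14,0,at); (17,6,at); (18,3,at); (19,6,at)
step 2: rule r2; match: 0->8, 1->3, 2->0, 3->9; deleted nodes 9; deleted edges (9,3,at); added nodes 20; added edges (20,0,at); result: nodes: 0:pl, 2:pl, 3:pl, 5:pl, 6:pl, 7:x1, 8:x2, 11:m, 14:m, 17:m, 18:m, 19:m, 20:m edges: (3,8,pre); (5,7,pre); (7,3,post); (7,6,post); (8,0,post); (11,6,at); (14,0,at); (17,6,at); (18,3,at); (19,6,at); (20,0,at)
step 3: rule r2; match: 0->8, 1->3, 2->0, 3->18; deleted nodes 18; deleted edges (18,3,at); added nodes 21; added edges (21,0,at); result: nodes: 0:pl, 2:pl, 3:pl, 5:pl, 6:pl, 7:x1, 8:x2, 11:m, 14:m, 17:m, 19:m, 20:m, 21:m edges: (3,8,pre); (5,7,pre); (7,3,post); (7,6,post); (8,0,post); (11,6,at); (14,0,at); (17,6,at); (19,6,at); (20,0,at); (21,0,at)
final:
nodes: 0:pl, 2:pl, 3:pl, 5:pl, 6:pl, 7:x1, 8:x2, 11:m, 14:m, 17:m, 19:m, 20:m, 21:m
edges: (3,8,pre); (5,7,pre); (7,3,post); (7,6,post); (8,0,post); (11,6,at); (14,0,at); (17,6,at); (19,6,at); (20,0,at); (21,0,at)


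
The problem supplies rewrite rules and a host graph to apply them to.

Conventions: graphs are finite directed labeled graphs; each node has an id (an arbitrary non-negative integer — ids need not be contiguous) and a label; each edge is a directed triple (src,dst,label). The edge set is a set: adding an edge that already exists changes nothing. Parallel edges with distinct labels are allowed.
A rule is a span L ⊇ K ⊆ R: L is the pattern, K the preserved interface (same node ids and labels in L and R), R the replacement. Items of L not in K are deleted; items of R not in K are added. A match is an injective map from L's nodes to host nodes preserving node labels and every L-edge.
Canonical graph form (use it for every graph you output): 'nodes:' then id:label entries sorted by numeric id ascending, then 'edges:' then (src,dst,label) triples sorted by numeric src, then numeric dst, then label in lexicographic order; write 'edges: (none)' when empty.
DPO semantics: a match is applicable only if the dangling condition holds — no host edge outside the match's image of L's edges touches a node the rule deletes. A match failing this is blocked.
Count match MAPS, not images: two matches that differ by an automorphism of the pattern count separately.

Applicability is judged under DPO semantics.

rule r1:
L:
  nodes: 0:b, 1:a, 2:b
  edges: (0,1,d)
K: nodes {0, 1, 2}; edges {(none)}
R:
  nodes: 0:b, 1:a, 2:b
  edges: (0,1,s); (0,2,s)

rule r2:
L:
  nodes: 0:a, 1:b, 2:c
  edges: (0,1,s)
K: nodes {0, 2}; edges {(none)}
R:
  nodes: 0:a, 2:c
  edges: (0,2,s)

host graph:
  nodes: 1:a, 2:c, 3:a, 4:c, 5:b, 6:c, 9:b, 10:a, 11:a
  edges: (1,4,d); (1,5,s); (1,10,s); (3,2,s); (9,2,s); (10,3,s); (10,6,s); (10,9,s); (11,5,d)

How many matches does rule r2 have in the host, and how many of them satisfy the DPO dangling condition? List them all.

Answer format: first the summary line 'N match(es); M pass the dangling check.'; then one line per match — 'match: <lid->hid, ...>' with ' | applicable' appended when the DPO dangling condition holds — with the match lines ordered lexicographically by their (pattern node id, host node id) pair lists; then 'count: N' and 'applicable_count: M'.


6 match(es); 0 pass the dangling check.
match: 0->1, 1->5, 2->2
match: 0->1, 1->5, 2->4
match: 0->1, 1->5, 2->6
match: 0->10, 1->9, 2->2
match: 0->10, 1->9, 2->4
match: 0->10, 1->9, 2->6
count: 6
applicable_count: 0


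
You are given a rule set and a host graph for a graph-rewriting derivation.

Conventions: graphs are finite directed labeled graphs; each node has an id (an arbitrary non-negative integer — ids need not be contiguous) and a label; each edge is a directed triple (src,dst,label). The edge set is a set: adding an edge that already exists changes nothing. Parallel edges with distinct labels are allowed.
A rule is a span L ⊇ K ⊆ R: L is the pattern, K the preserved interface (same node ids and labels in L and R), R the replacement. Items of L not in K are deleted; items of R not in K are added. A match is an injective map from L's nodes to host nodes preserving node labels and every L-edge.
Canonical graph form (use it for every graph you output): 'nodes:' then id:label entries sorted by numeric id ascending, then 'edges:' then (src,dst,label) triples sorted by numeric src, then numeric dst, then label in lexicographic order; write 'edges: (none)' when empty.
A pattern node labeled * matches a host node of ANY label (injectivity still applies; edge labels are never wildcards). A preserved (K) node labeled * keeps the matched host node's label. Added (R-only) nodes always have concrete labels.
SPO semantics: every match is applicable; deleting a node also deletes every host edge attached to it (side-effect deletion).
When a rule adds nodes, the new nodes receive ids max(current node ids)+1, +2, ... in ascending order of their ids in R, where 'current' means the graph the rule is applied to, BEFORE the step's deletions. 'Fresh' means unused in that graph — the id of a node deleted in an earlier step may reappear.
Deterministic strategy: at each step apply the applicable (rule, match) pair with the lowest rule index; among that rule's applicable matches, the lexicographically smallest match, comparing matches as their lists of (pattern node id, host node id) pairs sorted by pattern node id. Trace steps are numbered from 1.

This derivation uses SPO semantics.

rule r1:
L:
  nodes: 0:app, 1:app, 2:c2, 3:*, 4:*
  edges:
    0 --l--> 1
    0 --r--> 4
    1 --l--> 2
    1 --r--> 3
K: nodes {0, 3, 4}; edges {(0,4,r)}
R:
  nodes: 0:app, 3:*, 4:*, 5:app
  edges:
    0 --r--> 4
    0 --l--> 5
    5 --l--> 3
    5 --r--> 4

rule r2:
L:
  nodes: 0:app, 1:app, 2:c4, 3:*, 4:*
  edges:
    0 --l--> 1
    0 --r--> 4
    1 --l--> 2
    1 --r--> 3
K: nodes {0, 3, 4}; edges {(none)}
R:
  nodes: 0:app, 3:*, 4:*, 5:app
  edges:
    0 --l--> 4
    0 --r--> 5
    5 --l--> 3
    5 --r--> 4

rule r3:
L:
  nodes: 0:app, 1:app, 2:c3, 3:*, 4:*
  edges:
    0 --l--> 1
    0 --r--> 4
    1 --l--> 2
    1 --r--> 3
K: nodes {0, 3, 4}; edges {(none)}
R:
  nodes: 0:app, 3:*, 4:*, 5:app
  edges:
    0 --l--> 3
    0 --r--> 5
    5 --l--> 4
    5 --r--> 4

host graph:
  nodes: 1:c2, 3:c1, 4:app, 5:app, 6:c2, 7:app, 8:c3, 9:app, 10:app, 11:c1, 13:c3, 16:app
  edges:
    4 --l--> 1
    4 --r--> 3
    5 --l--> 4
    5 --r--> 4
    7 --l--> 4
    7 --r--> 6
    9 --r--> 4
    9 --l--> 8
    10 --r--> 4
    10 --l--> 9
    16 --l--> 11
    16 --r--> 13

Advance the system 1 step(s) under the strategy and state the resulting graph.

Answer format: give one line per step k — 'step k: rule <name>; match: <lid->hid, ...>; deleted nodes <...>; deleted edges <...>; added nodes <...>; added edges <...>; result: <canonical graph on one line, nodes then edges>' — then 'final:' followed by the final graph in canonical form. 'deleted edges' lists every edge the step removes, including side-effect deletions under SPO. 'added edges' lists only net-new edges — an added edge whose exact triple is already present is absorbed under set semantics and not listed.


step 1: rule r1; match: 0->7, 1->4, 2->1, 3->3, 4->6; deleted nodes 1, 4; deleted edges (4,1,l); (4,3,r); (5,4,l); (5,4,r); (7,4,l); (9,4,r); (10,4,r); added nodes 17; added edges (7,17,l); (17,3,l); (17,6,r); result: nodes: 3:c1, 5:app, 6:c2, 7:app, 8:c3, 9:app, 10:app, 11:c1, 13:c3, 16:app, 17:app edges: (7,6,r); (7,17,l); (9,8,l); (10,9,l); (16,11,l); (16,13,r); (17,3,l); (17,6,r)
final:
nodes: 3:c1, 5:app, 6:c2, 7:app, 8:c3, 9:app, 10:app, 11:c1, 13:c3, 16:app, 17:app
edges: (7,6,r); (7,17,l); (9,8,l); (10,9,l); (16,11,l); (16,13,r); (17,3,l); (17,6,r)


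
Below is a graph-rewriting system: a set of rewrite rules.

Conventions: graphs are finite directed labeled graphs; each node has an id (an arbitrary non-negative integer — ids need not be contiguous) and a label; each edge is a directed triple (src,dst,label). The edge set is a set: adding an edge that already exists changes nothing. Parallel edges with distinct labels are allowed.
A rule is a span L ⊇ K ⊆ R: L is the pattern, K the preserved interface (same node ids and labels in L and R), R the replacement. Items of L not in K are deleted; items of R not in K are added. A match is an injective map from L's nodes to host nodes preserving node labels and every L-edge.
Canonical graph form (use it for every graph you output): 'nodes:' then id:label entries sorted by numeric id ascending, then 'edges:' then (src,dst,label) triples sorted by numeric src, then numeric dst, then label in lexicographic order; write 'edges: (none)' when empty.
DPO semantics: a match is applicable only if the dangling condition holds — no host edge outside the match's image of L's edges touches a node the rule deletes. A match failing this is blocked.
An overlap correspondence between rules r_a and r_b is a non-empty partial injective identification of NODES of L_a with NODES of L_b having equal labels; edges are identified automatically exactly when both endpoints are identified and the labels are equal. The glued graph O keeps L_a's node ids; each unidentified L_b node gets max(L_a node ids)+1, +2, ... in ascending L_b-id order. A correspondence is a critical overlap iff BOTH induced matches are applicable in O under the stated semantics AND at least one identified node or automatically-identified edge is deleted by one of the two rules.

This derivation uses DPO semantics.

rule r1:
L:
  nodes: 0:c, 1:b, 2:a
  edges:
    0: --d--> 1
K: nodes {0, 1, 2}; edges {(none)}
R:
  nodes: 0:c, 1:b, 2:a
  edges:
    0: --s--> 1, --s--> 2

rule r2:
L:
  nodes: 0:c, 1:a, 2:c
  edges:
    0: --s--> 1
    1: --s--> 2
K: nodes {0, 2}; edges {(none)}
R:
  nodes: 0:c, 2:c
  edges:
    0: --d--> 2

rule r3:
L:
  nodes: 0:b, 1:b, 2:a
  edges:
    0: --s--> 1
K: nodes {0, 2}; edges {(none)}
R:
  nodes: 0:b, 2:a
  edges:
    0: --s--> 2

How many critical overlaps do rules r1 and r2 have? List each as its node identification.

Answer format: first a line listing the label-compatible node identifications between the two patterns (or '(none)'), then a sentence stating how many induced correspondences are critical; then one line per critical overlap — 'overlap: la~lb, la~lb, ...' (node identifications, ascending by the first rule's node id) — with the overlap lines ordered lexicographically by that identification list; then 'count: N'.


label-compatible node identifications between L(r1) and L(r2): 0~0, 0~2, 2~1
3 of the induced correspondences are critical overlaps of r1 and r2.
overlap: 0~0, 2~1
overlap: 0~2, 2~1
overlap: 2~1
count: 3


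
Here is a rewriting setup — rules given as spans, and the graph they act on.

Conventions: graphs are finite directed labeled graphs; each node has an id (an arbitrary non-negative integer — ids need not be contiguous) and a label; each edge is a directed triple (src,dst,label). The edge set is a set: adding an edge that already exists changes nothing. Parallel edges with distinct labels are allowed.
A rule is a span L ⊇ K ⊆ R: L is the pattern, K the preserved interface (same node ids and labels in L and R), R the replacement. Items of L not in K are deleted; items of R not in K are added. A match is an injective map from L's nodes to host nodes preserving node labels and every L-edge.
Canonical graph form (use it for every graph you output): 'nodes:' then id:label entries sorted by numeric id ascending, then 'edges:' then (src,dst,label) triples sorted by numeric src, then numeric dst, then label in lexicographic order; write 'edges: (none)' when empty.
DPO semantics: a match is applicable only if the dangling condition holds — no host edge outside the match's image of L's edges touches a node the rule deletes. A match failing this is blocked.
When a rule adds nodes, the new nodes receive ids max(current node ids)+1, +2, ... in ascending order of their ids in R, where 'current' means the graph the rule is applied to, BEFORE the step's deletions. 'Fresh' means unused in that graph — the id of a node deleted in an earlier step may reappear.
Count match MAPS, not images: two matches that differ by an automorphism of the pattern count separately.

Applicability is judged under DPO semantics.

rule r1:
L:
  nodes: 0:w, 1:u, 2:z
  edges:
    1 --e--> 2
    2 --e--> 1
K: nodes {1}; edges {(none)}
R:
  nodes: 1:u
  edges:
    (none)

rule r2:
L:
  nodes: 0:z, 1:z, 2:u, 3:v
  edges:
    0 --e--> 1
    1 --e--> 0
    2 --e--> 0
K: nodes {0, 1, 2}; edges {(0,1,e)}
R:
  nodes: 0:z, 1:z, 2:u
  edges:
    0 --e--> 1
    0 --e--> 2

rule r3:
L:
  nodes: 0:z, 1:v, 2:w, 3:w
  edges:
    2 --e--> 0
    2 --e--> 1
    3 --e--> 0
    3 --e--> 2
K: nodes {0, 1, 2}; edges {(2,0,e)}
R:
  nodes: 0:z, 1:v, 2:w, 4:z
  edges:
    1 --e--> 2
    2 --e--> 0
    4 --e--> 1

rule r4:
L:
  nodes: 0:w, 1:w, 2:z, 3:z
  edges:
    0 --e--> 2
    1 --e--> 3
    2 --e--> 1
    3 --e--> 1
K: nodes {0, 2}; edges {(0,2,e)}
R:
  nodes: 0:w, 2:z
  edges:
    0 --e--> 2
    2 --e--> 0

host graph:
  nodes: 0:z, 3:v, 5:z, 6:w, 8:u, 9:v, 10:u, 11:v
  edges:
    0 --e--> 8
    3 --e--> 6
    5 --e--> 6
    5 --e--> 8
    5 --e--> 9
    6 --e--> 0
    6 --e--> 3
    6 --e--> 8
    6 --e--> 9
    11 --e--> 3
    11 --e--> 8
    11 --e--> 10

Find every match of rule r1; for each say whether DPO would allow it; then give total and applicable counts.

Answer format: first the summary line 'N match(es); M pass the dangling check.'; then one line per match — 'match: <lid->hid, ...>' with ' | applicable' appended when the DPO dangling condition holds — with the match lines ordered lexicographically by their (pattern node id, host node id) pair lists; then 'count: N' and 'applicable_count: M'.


0 match(es); 0 pass the dangling check.
count: 0
applicable_count: 0


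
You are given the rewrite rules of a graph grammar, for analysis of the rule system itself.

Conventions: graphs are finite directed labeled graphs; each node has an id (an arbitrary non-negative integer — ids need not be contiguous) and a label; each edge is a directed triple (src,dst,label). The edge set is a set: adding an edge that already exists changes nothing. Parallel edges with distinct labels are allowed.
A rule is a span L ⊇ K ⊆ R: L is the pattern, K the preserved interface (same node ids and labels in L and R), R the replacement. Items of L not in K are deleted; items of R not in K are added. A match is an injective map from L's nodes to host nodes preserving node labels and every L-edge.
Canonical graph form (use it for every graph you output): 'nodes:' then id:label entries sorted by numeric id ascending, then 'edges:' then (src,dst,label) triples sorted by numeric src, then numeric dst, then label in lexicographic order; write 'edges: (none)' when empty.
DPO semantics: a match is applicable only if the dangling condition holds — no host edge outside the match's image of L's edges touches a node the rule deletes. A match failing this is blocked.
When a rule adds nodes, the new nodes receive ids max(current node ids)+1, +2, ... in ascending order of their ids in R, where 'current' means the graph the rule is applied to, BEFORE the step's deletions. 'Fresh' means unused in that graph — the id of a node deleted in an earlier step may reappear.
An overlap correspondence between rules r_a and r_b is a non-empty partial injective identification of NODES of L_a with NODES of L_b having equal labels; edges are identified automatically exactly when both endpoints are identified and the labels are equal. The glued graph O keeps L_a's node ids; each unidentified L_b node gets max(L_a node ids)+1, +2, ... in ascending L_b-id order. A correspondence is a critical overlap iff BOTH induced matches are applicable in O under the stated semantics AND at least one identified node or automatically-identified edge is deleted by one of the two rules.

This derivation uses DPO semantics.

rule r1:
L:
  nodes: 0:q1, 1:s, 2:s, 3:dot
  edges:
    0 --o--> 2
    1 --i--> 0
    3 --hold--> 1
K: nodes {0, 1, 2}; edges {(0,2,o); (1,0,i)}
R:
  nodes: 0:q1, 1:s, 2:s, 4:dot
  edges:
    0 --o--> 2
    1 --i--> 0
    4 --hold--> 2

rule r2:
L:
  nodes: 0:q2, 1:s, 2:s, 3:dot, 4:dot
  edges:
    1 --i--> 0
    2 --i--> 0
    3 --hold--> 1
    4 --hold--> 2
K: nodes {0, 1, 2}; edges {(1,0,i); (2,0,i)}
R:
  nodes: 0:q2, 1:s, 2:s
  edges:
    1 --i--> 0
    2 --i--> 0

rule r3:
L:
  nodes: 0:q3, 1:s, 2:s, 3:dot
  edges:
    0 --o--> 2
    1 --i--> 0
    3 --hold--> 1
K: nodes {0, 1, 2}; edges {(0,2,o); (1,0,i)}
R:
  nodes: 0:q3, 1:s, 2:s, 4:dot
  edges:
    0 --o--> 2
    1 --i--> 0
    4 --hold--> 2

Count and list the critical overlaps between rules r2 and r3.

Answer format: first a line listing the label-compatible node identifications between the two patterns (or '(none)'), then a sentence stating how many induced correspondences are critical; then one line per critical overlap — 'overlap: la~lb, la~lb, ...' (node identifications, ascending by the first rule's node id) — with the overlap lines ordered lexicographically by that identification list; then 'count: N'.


label-compatible node identifications between L(r2) and L(r3): 1~1, 1~2, 2~1, 2~2, 3~3, 4~3
4 of the induced correspondences are critical overlaps of r2 and r3.
overlap: 1~1, 2~2, 3~3
overlap: 1~1, 3~3
overlap: 1~2, 2~1, 4~3
overlap: 2~1, 4~3
count: 4


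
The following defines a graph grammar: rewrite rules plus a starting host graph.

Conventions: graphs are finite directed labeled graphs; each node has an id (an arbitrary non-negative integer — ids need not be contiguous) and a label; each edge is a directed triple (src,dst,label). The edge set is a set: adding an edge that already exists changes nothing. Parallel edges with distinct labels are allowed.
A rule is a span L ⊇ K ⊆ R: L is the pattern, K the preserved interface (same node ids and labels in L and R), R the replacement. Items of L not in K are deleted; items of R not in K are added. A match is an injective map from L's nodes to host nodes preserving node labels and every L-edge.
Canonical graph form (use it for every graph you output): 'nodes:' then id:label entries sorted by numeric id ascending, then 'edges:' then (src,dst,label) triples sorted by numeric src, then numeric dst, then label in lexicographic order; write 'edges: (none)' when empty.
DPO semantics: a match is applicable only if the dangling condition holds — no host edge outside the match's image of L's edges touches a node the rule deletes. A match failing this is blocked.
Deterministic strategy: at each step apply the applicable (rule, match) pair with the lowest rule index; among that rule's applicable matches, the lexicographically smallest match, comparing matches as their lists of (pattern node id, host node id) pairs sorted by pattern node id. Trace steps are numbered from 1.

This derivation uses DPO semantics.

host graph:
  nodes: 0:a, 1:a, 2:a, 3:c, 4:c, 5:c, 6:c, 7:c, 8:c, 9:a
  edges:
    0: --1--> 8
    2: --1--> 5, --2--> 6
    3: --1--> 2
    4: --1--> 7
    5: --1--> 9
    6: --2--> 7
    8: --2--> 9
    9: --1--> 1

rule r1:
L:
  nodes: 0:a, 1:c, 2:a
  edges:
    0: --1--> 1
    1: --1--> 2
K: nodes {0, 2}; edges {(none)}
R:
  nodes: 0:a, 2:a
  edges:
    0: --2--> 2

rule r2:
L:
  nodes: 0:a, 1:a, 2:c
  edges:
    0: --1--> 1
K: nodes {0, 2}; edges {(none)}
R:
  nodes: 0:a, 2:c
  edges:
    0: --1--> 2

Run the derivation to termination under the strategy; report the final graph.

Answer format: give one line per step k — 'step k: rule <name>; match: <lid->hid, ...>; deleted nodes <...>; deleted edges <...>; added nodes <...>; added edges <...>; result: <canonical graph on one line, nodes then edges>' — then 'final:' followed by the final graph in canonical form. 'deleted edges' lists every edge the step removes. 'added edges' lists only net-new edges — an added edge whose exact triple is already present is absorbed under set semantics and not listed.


step 1: rule r1; match: 0->2, 1->5, 2->9; deleted nodes 5; deleted edges (2,5,1); (5,9,1); added nodes (none); added edges (2,9,2); result: nodes: 0:a, 1:a, 2:a, 3:c, 4:c, 6:c, 7:c, 8:c, 9:a edges: (0,8,1); (2,6,2); (2,9,2); (3,2,1); (4,7,1); (6,7,2); (8,9,2); (9,1,1)
step 2: rule r2; match: 0->9, 1->1, 2->3; deleted nodes 1; deleted edges (9,1,1); added nodes (none); added edges (9,3,1); result: nodes: 0:a, 2:a, 3:c, 4:c, 6:c, 7:c, 8:c, 9:a edges: (0,8,1); (2,6,2); (2,9,2); (3,2,1); (4,7,1); (6,7,2); (8,9,2); (9,3,1)
step 3: rule r1; match: 0->9, 1->3, 2->2; deleted nodes 3; deleted edges (3,2,1); (9,3,1); added nodes (none); added edges (9,2,2); result: nodes: 0:a, 2:a, 4:c, 6:c, 7:c, 8:c, 9:a edges: (0,8,1); (2,6,2); (2,9,2); (4,7,1); (6,7,2); (8,9,2); (9,2,2)
final:
nodes: 0:a, 2:a, 4:c, 6:c, 7:c, 8:c, 9:a
edges: (0,8,1); (2,6,2); (2,9,2); (4,7,1); (6,7,2); (8,9,2); (9,2,2)


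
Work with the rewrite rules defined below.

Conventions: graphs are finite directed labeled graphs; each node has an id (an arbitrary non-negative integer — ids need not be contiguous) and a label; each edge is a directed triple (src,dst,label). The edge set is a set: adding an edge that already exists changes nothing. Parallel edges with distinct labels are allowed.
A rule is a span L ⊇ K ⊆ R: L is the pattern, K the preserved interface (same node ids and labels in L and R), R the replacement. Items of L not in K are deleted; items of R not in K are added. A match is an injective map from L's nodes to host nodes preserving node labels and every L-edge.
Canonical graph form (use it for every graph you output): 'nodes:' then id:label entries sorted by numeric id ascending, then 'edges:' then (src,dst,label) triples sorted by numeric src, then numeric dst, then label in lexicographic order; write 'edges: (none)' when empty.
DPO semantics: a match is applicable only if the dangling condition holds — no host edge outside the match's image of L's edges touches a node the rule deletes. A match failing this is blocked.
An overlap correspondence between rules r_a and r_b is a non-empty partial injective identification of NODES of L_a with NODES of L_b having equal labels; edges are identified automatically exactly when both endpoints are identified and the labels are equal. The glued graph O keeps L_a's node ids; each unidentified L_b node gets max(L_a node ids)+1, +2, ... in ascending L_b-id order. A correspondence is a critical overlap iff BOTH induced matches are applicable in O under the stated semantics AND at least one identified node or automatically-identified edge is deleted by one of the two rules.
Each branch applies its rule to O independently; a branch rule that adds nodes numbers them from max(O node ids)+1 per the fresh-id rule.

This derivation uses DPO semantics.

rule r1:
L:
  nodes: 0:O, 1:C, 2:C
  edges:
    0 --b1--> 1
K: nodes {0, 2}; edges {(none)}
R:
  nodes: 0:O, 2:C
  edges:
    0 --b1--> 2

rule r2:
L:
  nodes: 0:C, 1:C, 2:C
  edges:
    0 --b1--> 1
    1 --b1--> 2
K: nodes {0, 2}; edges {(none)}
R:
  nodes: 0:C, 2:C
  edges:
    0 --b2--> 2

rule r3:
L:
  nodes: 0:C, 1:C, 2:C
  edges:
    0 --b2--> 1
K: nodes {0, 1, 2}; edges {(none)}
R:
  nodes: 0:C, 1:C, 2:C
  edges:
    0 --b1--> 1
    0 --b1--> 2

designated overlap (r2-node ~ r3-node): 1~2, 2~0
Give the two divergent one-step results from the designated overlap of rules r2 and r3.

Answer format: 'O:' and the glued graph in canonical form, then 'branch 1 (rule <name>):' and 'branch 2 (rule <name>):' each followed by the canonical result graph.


O:
nodes: 0:C, 1:C, 2:C, 3:C
edges: (0,1,b1); (1,2,b1); (2,3,b2)
branch 1 (rule r2):
nodes: 0:C, 2:C, 3:C
edges: (0,2,b2); (2,3,b2)
branch 2 (rule r3):
nodes: 0:C, 1:C, 2:C, 3:C
edges: (0,1,b1); (1,2,b1); (2,1,b1); (2,3,b1)


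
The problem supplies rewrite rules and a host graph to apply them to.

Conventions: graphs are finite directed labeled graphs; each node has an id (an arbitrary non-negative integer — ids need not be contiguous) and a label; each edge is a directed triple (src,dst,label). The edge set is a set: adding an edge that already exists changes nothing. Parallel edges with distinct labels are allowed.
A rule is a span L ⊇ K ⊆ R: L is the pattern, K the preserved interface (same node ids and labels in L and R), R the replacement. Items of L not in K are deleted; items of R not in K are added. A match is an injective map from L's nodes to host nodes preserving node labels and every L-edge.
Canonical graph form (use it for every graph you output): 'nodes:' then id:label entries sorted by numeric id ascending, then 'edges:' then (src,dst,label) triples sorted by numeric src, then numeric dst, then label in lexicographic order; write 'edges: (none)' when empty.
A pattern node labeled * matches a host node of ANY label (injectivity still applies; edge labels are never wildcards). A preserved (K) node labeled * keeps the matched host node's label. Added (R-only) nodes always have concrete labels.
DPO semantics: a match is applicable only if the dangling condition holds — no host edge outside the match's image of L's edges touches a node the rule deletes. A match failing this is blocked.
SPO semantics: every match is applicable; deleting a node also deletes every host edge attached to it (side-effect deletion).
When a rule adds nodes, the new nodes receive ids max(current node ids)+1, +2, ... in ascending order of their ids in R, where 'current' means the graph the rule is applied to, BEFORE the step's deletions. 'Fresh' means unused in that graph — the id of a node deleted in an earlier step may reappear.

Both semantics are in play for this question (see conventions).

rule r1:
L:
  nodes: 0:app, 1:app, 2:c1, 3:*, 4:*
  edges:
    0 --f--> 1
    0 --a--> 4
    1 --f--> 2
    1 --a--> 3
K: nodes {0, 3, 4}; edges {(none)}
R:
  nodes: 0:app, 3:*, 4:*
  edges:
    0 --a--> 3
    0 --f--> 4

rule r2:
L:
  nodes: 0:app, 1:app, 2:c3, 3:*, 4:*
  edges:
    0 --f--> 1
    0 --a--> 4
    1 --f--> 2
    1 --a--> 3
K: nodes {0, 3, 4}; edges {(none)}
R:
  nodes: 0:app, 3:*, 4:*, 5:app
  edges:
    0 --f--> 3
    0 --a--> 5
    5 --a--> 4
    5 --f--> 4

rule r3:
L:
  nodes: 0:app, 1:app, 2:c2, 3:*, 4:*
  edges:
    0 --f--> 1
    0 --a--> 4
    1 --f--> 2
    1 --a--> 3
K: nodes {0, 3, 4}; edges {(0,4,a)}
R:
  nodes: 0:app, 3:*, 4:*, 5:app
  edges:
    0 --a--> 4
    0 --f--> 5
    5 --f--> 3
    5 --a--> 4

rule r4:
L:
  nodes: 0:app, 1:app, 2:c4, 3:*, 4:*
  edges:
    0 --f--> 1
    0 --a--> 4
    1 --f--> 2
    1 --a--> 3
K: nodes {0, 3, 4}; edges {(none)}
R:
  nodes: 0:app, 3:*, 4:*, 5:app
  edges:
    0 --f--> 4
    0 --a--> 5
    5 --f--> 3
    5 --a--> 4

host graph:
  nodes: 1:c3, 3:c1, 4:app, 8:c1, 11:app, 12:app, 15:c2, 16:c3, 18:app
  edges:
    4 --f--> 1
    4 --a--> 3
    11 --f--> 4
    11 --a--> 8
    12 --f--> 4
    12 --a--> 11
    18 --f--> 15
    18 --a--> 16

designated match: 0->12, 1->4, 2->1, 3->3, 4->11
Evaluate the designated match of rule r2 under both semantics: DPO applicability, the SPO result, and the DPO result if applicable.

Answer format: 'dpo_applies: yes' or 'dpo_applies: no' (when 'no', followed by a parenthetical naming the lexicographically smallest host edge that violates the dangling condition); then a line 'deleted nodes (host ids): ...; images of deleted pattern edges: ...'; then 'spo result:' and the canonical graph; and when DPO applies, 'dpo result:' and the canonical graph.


dpo_applies: no
(the rule deletes node 4, which keeps host edge (11,4,f) outside the match image — the dangling condition fails, DPO blocks; SPO proceeds and side-deletes such edges)
deleted nodes (host ids): 1, 4; images of deleted pattern edges: (4,1,f); (4,3,a); (12,4,f); (12,11,a)
spo result:
nodes: 3:c1, 8:c1, 11:app, 12:app, 15:c2, 16:c3, 18:app, 19:app
edges: (11,8,a); (12,3,f); (12,19,a); (18,15,f); (18,16,a); (19,11,a); (19,11,f)


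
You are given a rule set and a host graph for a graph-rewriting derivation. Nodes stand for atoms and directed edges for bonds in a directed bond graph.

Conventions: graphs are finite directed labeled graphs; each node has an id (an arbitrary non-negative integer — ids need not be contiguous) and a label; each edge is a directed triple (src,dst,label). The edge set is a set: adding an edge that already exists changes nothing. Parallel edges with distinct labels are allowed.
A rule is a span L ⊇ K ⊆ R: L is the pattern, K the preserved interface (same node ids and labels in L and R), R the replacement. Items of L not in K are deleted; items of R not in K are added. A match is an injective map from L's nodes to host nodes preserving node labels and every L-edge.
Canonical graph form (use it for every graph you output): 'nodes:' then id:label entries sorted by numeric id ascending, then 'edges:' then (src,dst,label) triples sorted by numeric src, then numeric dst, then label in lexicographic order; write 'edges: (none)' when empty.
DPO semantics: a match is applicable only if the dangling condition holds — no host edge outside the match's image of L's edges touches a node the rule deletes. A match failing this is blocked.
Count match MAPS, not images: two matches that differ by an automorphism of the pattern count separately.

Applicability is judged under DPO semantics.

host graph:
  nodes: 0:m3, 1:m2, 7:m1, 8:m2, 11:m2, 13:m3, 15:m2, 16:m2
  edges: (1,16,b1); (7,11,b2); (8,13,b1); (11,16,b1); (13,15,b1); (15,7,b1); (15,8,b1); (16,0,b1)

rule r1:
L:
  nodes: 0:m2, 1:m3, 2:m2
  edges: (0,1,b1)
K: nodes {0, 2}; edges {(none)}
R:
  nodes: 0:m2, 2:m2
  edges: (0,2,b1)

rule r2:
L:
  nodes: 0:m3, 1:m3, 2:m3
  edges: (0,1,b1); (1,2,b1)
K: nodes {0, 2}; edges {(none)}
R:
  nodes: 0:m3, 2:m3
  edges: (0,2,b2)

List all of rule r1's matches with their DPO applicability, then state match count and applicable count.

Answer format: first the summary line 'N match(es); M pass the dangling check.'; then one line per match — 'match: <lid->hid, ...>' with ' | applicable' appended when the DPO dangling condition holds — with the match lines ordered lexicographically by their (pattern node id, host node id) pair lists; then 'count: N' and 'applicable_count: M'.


8 match(es); 4 pass the dangling check.
match: 0->8, 1->13, 2->1
match: 0->8, 1->13, 2->11
match: 0->8, 1->13, 2->15
match: 0->8, 1->13, 2->16
match: 0->16, 1->0, 2->1 | applicable
match: 0->16, 1->0, 2->8 | applicable
match: 0->16, 1->0, 2->11 | applicable
match: 0->16, 1->0, 2->15 | applicable
count: 8
applicable_count: 4
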